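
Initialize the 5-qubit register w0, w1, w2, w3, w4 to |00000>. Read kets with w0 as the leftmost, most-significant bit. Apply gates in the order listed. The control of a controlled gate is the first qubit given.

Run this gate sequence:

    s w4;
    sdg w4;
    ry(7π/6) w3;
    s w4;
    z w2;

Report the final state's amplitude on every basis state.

The resulting statevector has amplitude -sqrt(6)/4 + sqrt(2)/4 on |00000>, sqrt(2)/4 + sqrt(6)/4 on |00010>, and 0 on every other basis state.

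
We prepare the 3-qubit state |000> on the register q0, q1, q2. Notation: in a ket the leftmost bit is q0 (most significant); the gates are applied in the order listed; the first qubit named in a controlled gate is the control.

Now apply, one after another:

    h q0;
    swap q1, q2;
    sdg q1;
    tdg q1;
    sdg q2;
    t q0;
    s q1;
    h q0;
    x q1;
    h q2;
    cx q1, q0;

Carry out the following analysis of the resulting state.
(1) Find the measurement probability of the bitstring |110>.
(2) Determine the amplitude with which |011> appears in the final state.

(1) Outcome |110> occurs with probability sqrt(2)/8 + 1/4.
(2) The final state's coefficient on |011> equals sqrt(2)*(1 - exp(I*pi/4))/4.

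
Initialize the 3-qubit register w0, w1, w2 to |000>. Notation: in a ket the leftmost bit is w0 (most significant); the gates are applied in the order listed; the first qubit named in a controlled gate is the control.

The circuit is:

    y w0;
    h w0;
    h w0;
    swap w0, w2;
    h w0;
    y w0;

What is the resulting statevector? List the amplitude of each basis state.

The final amplitudes are sqrt(2)/2 on |001>, -sqrt(2)/2 on |101>, and 0 on every other basis state.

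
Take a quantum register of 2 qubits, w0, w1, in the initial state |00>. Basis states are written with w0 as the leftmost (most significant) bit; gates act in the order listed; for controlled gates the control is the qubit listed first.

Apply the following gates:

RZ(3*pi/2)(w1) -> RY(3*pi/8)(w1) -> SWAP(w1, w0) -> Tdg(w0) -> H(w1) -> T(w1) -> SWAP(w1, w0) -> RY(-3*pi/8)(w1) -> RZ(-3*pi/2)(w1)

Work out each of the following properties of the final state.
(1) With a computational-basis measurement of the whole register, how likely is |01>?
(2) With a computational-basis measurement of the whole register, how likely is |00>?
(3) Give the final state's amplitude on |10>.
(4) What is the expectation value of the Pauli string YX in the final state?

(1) The probability of measuring |01> is 1/16.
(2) The probability of measuring |00> is 7/16.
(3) The amplitude on |10> is sqrt(2)*(-sqrt(2 - sqrt(2)) + 2 + (sqrt(2 - sqrt(2)) + 2)*exp(I*pi/4))/8.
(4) The expectation value of YX is sqrt(sqrt(2) + 2)/4.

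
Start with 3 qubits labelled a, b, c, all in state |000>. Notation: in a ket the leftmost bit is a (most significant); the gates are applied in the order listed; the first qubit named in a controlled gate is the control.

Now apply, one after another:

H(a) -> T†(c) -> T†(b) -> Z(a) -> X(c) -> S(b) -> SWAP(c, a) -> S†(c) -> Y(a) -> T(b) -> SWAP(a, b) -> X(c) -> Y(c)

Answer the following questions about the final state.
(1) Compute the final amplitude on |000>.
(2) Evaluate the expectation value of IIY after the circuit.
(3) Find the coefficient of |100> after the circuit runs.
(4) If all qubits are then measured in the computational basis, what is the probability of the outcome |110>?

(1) The final state's coefficient on |000> equals -sqrt(2)/2.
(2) The expectation value of IIY is -1.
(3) The amplitude on |100> is 0.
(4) Outcome |110> occurs with probability 0.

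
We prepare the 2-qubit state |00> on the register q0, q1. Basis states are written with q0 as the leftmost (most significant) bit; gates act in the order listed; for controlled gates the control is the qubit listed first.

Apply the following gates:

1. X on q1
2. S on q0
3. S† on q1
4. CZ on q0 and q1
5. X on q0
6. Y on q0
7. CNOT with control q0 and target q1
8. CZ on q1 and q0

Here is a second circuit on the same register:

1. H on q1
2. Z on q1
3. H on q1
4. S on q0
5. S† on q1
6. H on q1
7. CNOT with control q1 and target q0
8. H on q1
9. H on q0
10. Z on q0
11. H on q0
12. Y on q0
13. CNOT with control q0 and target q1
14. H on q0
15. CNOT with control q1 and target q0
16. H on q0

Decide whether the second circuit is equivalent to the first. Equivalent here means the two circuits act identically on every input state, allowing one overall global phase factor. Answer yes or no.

No, they are not equivalent — no single phase factor reconciles the two unitaries.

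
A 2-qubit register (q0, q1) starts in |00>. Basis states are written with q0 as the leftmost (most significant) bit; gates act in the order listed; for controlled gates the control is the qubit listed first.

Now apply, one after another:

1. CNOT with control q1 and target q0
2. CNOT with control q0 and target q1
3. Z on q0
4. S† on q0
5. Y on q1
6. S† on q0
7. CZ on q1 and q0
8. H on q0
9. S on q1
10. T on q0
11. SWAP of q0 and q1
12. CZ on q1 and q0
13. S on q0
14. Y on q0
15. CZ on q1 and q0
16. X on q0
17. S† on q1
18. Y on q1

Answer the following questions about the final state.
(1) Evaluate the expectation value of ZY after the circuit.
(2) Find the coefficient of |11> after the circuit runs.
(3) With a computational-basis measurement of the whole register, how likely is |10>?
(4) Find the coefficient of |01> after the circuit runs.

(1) The expectation value of ZY is -sqrt(2)/2.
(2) The final state's coefficient on |11> equals -sqrt(2)*I/2.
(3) A full measurement returns |10> with probability 1/2.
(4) |01> carries amplitude 0 in the final state.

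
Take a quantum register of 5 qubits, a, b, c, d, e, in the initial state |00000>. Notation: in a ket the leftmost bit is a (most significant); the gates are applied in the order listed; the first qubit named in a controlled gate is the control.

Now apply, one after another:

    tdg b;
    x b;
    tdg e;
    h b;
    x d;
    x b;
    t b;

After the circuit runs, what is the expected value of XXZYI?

The observable XXZYI averages to 0.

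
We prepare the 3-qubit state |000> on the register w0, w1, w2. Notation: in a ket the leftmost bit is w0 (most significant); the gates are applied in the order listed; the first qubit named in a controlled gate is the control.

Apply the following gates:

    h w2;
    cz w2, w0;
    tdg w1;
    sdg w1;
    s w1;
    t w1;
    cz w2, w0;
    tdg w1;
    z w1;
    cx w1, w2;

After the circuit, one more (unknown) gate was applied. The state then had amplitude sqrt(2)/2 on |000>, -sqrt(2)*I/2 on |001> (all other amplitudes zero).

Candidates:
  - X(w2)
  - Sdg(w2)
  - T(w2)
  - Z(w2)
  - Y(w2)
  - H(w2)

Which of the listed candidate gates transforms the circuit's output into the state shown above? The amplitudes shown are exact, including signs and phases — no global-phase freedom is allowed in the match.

The applied gate was Sdg(w2). Key observation: steps 2-7 multiply out to the identity, so the circuit reduces to the remaining gates.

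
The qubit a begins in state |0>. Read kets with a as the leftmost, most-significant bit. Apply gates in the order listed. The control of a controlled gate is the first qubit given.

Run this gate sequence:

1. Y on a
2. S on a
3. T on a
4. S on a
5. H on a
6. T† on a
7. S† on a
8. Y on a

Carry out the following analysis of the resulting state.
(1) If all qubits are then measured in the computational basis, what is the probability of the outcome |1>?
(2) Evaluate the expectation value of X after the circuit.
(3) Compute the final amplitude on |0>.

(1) The probability of measuring |1> is 1/2.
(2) The observable X averages to -sqrt(2)/2.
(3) The final state's coefficient on |0> equals -sqrt(2)*I/2.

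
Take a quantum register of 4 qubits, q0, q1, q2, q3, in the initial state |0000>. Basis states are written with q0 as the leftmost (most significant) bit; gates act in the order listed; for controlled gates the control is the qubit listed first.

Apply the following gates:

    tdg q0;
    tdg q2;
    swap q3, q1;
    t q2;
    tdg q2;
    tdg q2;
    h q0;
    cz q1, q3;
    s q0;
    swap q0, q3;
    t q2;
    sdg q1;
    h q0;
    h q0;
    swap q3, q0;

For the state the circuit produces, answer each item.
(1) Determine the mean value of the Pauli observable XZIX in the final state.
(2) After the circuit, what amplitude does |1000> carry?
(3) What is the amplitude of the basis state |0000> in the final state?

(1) In the final state, XZIX has expectation 0.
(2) |1000> carries amplitude sqrt(2)*I/2 in the final state.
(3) The final state's coefficient on |0000> equals sqrt(2)/2.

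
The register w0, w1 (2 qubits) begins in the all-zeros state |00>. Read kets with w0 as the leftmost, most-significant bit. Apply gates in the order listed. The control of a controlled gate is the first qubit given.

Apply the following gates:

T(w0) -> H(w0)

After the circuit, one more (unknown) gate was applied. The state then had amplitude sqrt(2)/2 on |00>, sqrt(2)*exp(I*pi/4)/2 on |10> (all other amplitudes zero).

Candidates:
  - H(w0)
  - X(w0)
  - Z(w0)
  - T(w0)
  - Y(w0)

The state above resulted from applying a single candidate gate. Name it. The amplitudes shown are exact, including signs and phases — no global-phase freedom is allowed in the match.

The applied gate was T(w0).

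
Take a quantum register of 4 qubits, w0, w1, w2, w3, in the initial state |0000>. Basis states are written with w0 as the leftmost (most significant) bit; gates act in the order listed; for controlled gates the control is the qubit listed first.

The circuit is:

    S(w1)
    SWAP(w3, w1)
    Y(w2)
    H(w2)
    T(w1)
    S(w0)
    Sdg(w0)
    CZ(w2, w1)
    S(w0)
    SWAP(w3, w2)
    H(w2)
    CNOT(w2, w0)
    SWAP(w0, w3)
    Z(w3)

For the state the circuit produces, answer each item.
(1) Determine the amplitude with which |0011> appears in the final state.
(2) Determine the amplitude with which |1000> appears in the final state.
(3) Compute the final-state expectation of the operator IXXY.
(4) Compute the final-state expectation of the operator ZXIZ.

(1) The amplitude on |0011> is -I/2.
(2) |1000> carries amplitude -I/2 in the final state.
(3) The expectation value of IXXY is 0.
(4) In the final state, ZXIZ has expectation 0.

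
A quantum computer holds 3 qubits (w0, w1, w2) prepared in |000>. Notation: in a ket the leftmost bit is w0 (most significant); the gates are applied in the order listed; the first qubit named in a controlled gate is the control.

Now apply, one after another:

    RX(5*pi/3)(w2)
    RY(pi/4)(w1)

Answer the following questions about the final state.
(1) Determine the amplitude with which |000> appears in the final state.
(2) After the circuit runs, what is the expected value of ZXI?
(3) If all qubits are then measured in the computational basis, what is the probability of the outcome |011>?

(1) |000> carries amplitude -sqrt(3*sqrt(2) + 6)/4 in the final state.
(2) In the final state, ZXI has expectation sqrt(2)/2.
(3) A full measurement returns |011> with probability 1/8 - sqrt(2)/16.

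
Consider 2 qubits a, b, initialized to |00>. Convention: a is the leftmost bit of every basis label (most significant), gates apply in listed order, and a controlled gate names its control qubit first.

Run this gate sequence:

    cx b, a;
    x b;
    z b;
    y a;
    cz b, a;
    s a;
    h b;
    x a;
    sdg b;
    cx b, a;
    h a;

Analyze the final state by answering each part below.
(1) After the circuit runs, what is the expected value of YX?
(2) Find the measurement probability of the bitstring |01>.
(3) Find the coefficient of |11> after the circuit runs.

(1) The observable YX averages to -1.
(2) The probability of measuring |01> is 1/4.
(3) |11> carries amplitude I/2 in the final state.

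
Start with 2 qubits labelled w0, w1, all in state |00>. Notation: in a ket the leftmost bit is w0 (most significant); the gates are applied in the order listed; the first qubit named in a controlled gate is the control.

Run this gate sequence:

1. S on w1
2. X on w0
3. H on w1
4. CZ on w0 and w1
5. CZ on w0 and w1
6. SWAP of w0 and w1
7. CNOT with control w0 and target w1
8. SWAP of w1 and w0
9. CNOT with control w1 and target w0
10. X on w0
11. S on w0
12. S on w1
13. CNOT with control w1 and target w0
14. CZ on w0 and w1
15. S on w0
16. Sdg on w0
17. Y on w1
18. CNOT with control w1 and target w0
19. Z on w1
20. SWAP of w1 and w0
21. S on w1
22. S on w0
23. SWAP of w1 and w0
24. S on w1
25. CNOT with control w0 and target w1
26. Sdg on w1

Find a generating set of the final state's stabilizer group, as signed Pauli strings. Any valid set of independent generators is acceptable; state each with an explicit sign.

The final state is stabilized by the group generated by +IX, -ZI; other independent generating sets are equally valid. Key observation: the block from step 4 through step 5 cancels to the identity and can be dropped.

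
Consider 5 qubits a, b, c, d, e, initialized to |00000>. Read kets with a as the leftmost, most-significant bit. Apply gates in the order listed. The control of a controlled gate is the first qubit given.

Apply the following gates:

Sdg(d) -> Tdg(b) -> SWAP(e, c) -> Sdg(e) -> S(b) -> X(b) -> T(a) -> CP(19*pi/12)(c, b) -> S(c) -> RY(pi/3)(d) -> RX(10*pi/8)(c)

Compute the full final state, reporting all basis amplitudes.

The resulting statevector has amplitude -sqrt(6 - 3*sqrt(2))/4 on |01000>, -sqrt(2 - sqrt(2))/4 on |01010>, -I*sqrt(3*sqrt(2) + 6)/4 on |01100>, -I*sqrt(sqrt(2) + 2)/4 on |01110>, and 0 on every other basis state.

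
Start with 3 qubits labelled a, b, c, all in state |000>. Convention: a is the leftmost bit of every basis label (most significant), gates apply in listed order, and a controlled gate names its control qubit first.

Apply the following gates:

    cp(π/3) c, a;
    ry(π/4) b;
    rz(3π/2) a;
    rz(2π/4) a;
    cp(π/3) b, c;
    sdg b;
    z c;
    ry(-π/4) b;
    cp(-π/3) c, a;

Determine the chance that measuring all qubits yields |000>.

Outcome |000> occurs with probability 3/4.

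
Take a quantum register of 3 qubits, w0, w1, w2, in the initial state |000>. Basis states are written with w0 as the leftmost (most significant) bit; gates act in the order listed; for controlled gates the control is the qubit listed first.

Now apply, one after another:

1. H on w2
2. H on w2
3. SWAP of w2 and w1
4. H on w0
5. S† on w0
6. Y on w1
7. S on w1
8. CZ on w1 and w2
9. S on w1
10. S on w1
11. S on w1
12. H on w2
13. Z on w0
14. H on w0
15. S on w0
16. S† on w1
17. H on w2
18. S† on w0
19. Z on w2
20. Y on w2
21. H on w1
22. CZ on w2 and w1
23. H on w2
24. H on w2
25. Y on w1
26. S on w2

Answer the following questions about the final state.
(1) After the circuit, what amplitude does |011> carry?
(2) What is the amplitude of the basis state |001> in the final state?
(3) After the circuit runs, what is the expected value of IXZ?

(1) The amplitude on |011> is sqrt(2)*(1 - I)/4.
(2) The amplitude on |001> is sqrt(2)*(-1 + I)/4.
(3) The expectation value of IXZ is 1.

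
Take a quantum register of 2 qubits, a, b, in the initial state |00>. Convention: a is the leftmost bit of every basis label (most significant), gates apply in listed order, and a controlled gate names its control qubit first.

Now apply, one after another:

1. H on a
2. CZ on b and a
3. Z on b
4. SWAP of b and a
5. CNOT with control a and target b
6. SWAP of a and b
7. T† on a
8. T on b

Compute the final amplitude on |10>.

The final state's coefficient on |10> equals -sqrt(2)*exp(3*I*pi/4)/2.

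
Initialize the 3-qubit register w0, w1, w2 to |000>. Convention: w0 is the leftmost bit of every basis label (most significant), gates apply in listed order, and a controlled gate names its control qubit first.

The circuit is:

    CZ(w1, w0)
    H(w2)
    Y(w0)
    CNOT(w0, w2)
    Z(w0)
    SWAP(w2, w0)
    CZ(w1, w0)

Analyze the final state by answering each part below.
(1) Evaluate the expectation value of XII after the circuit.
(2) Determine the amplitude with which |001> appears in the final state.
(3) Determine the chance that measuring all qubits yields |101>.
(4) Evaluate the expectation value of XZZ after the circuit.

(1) The observable XII averages to 1.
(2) |001> carries amplitude -sqrt(2)*I/2 in the final state.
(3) Outcome |101> occurs with probability 1/2.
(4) In the final state, XZZ has expectation -1.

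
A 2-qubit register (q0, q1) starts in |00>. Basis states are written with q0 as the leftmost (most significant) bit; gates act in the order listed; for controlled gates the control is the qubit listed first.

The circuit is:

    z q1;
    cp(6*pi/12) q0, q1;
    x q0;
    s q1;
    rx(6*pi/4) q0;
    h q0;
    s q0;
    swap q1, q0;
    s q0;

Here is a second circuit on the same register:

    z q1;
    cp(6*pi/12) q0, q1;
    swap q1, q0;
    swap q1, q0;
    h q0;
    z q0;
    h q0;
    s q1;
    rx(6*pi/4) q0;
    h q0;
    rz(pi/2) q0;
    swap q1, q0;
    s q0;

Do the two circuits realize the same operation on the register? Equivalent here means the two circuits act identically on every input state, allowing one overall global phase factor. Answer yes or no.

Yes — the two circuits implement the same unitary up to a global phase.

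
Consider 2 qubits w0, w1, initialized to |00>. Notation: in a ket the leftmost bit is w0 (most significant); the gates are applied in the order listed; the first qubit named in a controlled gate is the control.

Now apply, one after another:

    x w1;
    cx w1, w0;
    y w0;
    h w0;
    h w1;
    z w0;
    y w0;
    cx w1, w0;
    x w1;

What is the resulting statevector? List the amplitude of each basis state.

The resulting statevector has amplitude -1/2 on |00>, 1/2 on |01>, -1/2 on |10>, 1/2 on |11>.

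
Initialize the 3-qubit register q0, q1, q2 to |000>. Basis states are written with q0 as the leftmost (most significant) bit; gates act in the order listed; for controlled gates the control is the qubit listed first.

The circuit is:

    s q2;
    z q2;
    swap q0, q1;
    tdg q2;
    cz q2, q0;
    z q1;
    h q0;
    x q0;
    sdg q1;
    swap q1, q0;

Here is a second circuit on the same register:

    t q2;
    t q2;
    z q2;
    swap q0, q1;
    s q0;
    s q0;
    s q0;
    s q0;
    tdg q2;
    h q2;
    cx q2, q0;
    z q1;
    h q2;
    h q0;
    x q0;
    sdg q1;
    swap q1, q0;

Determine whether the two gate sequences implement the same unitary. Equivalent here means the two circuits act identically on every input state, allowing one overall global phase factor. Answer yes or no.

No: there is an input state on which the two circuits produce genuinely different outputs (not merely differing by a phase).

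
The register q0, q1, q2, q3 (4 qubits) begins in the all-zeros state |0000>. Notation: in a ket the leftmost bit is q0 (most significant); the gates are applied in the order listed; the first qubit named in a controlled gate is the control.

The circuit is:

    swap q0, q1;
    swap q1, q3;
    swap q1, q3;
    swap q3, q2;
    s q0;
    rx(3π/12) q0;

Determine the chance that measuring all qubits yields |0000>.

Outcome |0000> occurs with probability sqrt(2)/4 + 1/2. Key observation: gates 2-3 undo each other exactly, leaving only the rest of the circuit to track.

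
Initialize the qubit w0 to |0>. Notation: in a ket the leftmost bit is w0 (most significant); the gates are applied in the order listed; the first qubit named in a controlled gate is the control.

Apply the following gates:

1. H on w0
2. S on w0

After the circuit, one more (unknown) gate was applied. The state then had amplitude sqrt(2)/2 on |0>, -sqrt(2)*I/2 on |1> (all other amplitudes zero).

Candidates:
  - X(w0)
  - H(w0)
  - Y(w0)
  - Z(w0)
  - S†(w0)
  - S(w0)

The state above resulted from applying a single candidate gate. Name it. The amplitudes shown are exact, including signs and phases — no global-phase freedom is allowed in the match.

The unique candidate consistent with the amplitudes is Z(w0).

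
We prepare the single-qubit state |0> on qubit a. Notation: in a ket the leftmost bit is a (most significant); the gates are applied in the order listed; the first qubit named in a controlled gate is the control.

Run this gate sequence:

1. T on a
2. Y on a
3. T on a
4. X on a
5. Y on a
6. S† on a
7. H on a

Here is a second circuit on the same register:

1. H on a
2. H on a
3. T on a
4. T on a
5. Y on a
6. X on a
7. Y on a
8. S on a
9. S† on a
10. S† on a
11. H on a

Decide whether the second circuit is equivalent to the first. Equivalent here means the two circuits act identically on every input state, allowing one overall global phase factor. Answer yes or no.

No — the two circuits implement different unitaries, even allowing a global phase.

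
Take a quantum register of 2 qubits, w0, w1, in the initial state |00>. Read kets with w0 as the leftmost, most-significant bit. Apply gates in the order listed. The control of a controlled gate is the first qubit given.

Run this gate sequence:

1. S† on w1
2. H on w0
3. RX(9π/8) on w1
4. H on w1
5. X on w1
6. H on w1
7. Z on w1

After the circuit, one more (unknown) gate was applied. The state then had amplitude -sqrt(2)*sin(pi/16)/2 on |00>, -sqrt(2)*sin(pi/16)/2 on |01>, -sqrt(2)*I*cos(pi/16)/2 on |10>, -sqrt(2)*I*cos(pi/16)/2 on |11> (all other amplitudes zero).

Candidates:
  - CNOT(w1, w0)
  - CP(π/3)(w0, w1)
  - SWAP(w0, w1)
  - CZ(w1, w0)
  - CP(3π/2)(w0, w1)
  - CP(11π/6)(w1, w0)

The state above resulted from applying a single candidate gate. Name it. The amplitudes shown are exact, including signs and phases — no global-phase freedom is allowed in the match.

It was SWAP(w0, w1) that produced the state shown.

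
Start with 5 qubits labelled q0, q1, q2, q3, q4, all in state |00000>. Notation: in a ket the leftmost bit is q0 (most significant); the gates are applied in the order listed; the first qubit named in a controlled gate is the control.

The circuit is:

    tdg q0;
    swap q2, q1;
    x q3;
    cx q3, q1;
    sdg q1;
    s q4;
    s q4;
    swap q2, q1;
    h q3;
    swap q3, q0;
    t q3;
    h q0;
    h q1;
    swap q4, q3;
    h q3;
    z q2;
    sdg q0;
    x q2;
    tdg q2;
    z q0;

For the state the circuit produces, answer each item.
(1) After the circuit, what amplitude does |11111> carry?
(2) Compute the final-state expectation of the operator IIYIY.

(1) The final state's coefficient on |11111> equals 0.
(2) The expectation value of IIYIY is 0.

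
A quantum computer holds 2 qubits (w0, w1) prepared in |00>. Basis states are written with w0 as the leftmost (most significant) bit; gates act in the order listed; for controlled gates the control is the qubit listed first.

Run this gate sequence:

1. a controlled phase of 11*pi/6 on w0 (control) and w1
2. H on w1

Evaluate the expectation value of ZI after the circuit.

The observable ZI averages to 1.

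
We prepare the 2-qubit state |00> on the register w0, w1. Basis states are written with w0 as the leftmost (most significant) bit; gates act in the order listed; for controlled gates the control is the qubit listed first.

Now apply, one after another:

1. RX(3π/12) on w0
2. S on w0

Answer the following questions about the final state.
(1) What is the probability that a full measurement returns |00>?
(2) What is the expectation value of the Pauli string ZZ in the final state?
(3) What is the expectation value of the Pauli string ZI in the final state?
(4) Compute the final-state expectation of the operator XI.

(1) A full measurement returns |00> with probability sqrt(2)/4 + 1/2.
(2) The observable ZZ averages to sqrt(2)/2.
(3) The expectation value of ZI is sqrt(2)/2.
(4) The expectation value of XI is sqrt(2)/2.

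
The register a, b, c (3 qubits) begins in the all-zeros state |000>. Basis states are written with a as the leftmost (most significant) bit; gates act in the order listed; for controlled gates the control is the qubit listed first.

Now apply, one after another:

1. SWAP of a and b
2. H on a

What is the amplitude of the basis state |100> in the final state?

|100> carries amplitude sqrt(2)/2 in the final state.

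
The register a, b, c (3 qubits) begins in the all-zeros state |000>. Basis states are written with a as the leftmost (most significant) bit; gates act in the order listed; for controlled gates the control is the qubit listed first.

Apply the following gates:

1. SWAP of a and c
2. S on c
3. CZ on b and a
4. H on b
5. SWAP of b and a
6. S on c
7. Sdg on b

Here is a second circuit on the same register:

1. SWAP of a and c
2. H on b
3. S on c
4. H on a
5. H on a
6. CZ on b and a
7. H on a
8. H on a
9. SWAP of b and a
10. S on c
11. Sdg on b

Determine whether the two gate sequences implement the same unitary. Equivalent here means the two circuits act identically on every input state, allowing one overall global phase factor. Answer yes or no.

No: there is an input state on which the two circuits produce genuinely different outputs (not merely differing by a phase).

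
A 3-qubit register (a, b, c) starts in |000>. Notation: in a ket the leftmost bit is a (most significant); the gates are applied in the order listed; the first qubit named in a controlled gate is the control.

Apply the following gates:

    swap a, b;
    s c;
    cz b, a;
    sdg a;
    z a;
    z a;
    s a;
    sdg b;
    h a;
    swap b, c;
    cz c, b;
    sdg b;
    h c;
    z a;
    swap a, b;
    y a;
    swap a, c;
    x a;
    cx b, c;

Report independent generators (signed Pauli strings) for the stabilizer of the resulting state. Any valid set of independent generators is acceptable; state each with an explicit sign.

The final state is stabilized by the group generated by +XII, -IXX, -IZZ; other independent generating sets are equally valid. Key observation: the block from step 4 through step 7 cancels to the identity and can be dropped.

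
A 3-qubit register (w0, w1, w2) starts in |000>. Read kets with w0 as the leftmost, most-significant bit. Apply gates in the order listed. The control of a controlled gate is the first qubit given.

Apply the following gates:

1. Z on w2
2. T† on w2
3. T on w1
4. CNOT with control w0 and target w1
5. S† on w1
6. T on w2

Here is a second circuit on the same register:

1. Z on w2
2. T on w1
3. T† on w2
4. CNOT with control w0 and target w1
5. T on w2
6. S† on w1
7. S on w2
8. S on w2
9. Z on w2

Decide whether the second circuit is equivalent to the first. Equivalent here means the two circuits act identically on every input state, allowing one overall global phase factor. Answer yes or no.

Yes, they are equivalent — the unitaries differ by at most a global phase.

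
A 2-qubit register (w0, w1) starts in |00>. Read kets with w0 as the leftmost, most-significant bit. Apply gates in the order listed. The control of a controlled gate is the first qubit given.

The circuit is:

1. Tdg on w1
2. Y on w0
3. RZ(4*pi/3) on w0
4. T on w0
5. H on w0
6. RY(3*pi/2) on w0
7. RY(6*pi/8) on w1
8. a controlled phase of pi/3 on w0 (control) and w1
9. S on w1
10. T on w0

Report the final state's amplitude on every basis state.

The final amplitudes are 0 on |00>, 0 on |01>, -sqrt(2 - sqrt(2))*exp(2*I*pi/3)/2 on |10>, I*sqrt(sqrt(2) + 2)/2 on |11>.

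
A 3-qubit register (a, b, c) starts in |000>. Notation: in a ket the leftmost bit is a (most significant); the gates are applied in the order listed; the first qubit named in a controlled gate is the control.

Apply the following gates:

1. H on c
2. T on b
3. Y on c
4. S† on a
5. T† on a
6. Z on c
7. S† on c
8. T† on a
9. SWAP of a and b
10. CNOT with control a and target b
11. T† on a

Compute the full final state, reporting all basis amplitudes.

After the circuit, the state carries amplitude -sqrt(2)*I/2 on |000>, -sqrt(2)/2 on |001>, and 0 on every other basis state.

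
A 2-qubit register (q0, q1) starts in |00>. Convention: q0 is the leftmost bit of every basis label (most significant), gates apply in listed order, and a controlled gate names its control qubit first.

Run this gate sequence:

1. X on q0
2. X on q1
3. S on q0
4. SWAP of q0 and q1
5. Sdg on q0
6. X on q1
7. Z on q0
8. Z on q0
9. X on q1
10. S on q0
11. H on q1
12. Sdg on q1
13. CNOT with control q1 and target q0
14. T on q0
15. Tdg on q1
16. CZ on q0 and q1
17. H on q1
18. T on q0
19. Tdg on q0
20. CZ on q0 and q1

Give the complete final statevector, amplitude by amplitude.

The final amplitudes are exp(3*I*pi/4)/2 on |00>, -exp(3*I*pi/4)/2 on |01>, exp(3*I*pi/4)/2 on |10>, -exp(3*I*pi/4)/2 on |11>. Key observation: the block from step 5 through step 10 cancels to the identity and can be dropped.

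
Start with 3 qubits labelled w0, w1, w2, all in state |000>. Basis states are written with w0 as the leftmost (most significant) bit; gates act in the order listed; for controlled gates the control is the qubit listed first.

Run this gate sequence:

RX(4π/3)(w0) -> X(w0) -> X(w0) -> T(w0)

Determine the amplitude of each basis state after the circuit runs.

The resulting statevector has amplitude -1/2 on |000>, -sqrt(3)*exp(3*I*pi/4)/2 on |100>, and 0 on every other basis state. Key observation: the block from step 2 through step 3 cancels to the identity and can be dropped.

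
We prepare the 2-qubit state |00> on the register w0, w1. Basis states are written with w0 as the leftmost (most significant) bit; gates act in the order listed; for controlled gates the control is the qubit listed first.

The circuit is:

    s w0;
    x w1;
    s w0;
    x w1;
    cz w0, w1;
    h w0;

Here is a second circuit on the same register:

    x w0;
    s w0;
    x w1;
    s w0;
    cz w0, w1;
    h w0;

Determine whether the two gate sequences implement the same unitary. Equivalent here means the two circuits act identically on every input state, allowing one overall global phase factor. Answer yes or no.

No: there is an input state on which the two circuits produce genuinely different outputs (not merely differing by a phase).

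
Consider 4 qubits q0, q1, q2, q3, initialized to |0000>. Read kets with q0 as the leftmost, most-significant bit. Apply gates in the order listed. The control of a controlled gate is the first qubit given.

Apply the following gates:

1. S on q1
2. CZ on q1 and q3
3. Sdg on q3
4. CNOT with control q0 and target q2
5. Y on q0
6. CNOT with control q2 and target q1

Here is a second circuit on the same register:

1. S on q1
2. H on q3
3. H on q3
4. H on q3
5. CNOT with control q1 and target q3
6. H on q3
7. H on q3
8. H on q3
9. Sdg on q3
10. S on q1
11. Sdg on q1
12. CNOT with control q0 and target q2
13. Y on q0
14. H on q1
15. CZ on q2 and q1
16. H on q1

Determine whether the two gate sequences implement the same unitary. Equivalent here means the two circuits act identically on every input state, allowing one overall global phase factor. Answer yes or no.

Yes — the two circuits implement the same unitary up to a global phase.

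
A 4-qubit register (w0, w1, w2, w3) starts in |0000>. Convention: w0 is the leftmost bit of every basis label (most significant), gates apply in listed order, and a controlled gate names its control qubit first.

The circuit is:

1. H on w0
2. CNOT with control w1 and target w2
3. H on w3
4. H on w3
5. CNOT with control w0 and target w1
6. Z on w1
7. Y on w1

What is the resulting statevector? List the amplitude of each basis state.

The resulting statevector has amplitude sqrt(2)*I/2 on |0100>, sqrt(2)*I/2 on |1000>, and 0 on every other basis state. Key observation: the block from step 3 through step 4 cancels to the identity and can be dropped.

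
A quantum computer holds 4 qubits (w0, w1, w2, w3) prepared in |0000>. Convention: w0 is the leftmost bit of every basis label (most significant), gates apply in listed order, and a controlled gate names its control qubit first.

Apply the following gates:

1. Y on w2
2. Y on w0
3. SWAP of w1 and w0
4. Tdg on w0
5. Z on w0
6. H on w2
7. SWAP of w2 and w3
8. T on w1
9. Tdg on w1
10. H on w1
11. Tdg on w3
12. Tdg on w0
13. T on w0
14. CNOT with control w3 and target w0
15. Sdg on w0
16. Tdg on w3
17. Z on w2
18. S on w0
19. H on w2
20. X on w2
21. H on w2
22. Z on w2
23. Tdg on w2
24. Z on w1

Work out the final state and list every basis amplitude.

The resulting statevector has amplitude -1/2 on |0000>, -1/2 on |0100>, -I/2 on |1001>, -I/2 on |1101>, and 0 on every other basis state. Key observation: gates 19-22 undo each other exactly, leaving only the rest of the circuit to track.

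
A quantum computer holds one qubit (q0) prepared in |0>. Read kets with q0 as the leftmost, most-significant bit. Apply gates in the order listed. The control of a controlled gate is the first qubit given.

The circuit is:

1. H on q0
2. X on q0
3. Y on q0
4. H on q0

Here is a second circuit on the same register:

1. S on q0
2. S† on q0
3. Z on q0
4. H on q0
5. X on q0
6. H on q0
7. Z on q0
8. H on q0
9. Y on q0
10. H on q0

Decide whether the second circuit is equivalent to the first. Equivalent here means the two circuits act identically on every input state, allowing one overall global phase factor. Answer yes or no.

Yes, they are equivalent — the unitaries differ by at most a global phase.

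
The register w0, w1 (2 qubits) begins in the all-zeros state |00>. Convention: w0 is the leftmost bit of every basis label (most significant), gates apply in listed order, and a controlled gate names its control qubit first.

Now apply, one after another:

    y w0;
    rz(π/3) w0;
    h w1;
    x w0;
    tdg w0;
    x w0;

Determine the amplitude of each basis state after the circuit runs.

The resulting statevector has amplitude 0 on |00>, 0 on |01>, sqrt(2)*exp(2*I*pi/3)/2 on |10>, sqrt(2)*exp(2*I*pi/3)/2 on |11>.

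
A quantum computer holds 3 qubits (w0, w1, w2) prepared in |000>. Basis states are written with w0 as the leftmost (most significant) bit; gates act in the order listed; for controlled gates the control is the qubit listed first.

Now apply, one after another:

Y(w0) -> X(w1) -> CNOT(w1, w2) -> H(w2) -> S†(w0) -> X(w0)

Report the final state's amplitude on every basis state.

After the circuit, the state carries amplitude sqrt(2)/2 on |010>, -sqrt(2)/2 on |011>, and 0 on every other basis state.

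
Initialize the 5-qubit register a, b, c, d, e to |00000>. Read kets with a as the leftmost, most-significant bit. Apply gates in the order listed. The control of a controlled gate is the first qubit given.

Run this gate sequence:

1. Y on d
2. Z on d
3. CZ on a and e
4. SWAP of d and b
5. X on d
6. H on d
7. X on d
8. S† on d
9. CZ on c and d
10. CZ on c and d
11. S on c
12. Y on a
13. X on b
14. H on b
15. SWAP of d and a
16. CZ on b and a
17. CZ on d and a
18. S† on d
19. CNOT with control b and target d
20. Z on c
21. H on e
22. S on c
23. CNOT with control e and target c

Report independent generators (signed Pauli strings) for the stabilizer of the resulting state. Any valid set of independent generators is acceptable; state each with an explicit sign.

The final state is stabilized by the group generated by +YIIZI, +ZXIXI, +IIXIX, -IZIZI, +IIZIZ; other independent generating sets are equally valid. Key observation: steps 9-10 multiply out to the identity, so the circuit reduces to the remaining gates.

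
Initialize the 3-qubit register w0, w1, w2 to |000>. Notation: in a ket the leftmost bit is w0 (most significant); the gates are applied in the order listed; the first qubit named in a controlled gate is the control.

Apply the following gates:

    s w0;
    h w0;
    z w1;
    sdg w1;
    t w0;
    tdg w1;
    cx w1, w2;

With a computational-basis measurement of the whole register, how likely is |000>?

Outcome |000> occurs with probability 1/2.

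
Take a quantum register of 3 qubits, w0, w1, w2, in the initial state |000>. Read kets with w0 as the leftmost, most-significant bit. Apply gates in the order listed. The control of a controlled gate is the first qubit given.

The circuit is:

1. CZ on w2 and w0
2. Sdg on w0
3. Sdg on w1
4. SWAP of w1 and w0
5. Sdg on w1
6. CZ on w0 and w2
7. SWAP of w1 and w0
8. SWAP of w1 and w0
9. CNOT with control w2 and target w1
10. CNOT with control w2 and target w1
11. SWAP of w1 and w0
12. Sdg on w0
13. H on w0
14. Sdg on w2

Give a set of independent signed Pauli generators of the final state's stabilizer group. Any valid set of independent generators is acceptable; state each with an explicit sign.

The final state is stabilized by the group generated by +XII, +IZI, +IIZ; other independent generating sets are equally valid. Key observation: gates 8-11 undo each other exactly, leaving only the rest of the circuit to track.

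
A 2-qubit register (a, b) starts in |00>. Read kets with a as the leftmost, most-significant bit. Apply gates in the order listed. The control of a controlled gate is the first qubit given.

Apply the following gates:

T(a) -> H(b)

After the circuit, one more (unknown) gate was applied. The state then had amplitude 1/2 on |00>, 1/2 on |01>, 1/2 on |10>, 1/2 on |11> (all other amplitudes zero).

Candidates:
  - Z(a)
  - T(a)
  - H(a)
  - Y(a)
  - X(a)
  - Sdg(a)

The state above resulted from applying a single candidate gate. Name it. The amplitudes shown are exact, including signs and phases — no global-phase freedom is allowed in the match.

The unique candidate consistent with the amplitudes is H(a).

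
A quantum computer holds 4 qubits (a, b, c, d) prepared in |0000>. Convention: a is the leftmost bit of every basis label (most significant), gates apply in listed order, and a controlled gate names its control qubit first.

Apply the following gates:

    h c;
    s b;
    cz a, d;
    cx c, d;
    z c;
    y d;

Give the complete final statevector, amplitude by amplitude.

The final amplitudes are sqrt(2)*I/2 on |0001>, sqrt(2)*I/2 on |0010>, and 0 on every other basis state.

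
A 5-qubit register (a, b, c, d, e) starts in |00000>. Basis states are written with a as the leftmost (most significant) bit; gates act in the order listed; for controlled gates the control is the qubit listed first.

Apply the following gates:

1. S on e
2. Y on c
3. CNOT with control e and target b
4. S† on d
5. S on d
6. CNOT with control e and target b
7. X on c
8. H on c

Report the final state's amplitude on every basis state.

The resulting statevector has amplitude sqrt(2)*I/2 on |00000>, sqrt(2)*I/2 on |00100>, and 0 on every other basis state. Key observation: gates 3-6 undo each other exactly, leaving only the rest of the circuit to track.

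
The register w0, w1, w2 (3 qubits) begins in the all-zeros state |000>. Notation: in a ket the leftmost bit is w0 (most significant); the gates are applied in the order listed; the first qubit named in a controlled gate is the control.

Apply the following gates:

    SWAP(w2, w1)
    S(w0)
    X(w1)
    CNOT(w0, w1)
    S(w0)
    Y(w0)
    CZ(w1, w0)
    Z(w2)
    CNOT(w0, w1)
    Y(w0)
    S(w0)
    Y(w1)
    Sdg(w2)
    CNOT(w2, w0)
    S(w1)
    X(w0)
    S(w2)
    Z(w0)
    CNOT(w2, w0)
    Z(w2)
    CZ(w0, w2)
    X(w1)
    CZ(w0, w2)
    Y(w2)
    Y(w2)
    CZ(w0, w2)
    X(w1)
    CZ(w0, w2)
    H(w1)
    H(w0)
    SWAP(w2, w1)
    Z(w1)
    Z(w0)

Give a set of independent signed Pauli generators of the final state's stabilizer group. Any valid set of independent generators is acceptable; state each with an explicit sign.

One valid set of independent stabilizer generators is +XII, -IIX, +IZI (any independent generating set of the same group is equally correct). Key observation: the block from step 21 through step 28 cancels to the identity and can be dropped.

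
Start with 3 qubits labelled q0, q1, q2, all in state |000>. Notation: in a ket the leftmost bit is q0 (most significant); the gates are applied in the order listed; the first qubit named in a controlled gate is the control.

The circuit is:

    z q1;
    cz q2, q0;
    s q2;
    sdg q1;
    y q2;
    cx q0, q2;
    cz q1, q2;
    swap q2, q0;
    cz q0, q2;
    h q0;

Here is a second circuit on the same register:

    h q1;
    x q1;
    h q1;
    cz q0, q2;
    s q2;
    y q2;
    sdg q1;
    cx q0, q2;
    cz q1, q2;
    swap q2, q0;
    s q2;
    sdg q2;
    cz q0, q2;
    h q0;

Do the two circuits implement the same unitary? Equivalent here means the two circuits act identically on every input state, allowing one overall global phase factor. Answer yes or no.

Yes: on every input state the two circuits agree up to one overall phase factor.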